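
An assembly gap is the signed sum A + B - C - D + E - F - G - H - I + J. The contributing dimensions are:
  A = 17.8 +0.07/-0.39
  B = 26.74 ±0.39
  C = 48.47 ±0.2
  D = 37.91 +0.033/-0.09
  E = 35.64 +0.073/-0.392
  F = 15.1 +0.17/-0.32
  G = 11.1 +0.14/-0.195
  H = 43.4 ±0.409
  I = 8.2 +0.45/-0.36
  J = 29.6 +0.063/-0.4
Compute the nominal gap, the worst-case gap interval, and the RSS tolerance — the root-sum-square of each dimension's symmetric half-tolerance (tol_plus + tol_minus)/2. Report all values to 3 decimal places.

Stack each dimension's contribution:
  +A: nom +17.800 → Σnom=17.800; wc +0.070/-0.390 → slack +0.070/-0.390; half-tol=0.230, Σhalf²=0.052900
  +B: nom +26.740 → Σnom=44.540; wc +0.390/-0.390 → slack +0.460/-0.780; half-tol=0.390, Σhalf²=0.205000
  -C: nom -48.470 → Σnom=-3.930; wc +0.200/-0.200 → slack +0.660/-0.980; half-tol=0.200, Σhalf²=0.245000
  -D: nom -37.910 → Σnom=-41.840; wc +0.090/-0.033 → slack +0.750/-1.013; half-tol=0.061, Σhalf²=0.248782
  +E: nom +35.640 → Σnom=-6.200; wc +0.073/-0.392 → slack +0.823/-1.405; half-tol=0.233, Σhalf²=0.302839
  -F: nom -15.100 → Σnom=-21.300; wc +0.320/-0.170 → slack +1.143/-1.575; half-tol=0.245, Σhalf²=0.362864
  -G: nom -11.100 → Σnom=-32.400; wc +0.195/-0.140 → slack +1.338/-1.715; half-tol=0.168, Σhalf²=0.390920
  -H: nom -43.400 → Σnom=-75.800; wc +0.409/-0.409 → slack +1.747/-2.124; half-tol=0.409, Σhalf²=0.558201
  -I: nom -8.200 → Σnom=-84.000; wc +0.360/-0.450 → slack +2.107/-2.574; half-tol=0.405, Σhalf²=0.722226
  +J: nom +29.600 → Σnom=-54.400; wc +0.063/-0.400 → slack +2.170/-2.974; half-tol=0.232, Σhalf²=0.775818
Nominal = -54.400. Worst-case = [-54.400 - 2.974, -54.400 + 2.170] = [-57.374, -52.230]. RSS = √0.775818 = 0.881.

nominal=-54.400 wc=[-57.374,-52.230] rss=0.881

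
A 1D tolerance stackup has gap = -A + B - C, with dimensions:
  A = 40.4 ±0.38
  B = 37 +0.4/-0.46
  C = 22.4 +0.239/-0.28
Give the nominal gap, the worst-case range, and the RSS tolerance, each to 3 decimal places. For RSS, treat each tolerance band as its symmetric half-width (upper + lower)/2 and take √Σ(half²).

Stack each dimension's contribution:
  -A: nom -40.400 → Σnom=-40.400; wc +0.380/-0.380 → slack +0.380/-0.380; half-tol=0.380, Σhalf²=0.144400
  +B: nom +37.000 → Σnom=-3.400; wc +0.400/-0.460 → slack +0.780/-0.840; half-tol=0.430, Σhalf²=0.329300
  -C: nom -22.400 → Σnom=-25.800; wc +0.280/-0.239 → slack +1.060/-1.079; half-tol=0.260, Σhalf²=0.396640
Nominal = -25.800. Worst-case = [-25.800 - 1.079, -25.800 + 1.060] = [-26.879, -24.740]. RSS = √0.396640 = 0.630.

nominal=-25.800 wc=[-26.879,-24.740] rss=0.630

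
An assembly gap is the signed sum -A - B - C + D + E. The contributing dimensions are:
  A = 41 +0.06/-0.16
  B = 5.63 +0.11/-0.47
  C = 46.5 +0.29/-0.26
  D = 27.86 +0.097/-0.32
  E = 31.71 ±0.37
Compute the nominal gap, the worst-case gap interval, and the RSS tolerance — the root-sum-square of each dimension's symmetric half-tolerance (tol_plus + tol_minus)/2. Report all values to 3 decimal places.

nominal=-33.560 wc=[-34.710,-32.203] rss=0.593

Stack each dimension's contribution:
  -A: nom -41.000 → Σnom=-41.000; wc +0.160/-0.060 → slack +0.160/-0.060; half-tol=0.110, Σhalf²=0.012100
  -B: nom -5.630 → Σnom=-46.630; wc +0.470/-0.110 → slack +0.630/-0.170; half-tol=0.290, Σhalf²=0.096200
  -C: nom -46.500 → Σnom=-93.130; wc +0.260/-0.290 → slack +0.890/-0.460; half-tol=0.275, Σhalf²=0.171825
  +D: nom +27.860 → Σnom=-65.270; wc +0.097/-0.320 → slack +0.987/-0.780; half-tol=0.209, Σhalf²=0.215297
  +E: nom +31.710 → Σnom=-33.560; wc +0.370/-0.370 → slack +1.357/-1.150; half-tol=0.370, Σhalf²=0.352197
Nominal = -33.560. Worst-case = [-33.560 - 1.150, -33.560 + 1.357] = [-34.710, -32.203]. RSS = √0.352197 = 0.593.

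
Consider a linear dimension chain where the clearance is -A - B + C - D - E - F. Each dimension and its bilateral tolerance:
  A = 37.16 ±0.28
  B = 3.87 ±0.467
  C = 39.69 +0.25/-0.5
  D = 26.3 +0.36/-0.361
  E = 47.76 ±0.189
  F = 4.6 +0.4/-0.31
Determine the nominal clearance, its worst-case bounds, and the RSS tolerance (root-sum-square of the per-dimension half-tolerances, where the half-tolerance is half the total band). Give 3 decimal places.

Stack each dimension's contribution:
  -A: nom -37.160 → Σnom=-37.160; wc +0.280/-0.280 → slack +0.280/-0.280; half-tol=0.280, Σhalf²=0.078400
  -B: nom -3.870 → Σnom=-41.030; wc +0.467/-0.467 → slack +0.747/-0.747; half-tol=0.467, Σhalf²=0.296489
  +C: nom +39.690 → Σnom=-1.340; wc +0.250/-0.500 → slack +0.997/-1.247; half-tol=0.375, Σhalf²=0.437114
  -D: nom -26.300 → Σnom=-27.640; wc +0.361/-0.360 → slack +1.358/-1.607; half-tol=0.360, Σhalf²=0.567074
  -E: nom -47.760 → Σnom=-75.400; wc +0.189/-0.189 → slack +1.547/-1.796; half-tol=0.189, Σhalf²=0.602795
  -F: nom -4.600 → Σnom=-80.000; wc +0.310/-0.400 → slack +1.857/-2.196; half-tol=0.355, Σhalf²=0.728820
Nominal = -80.000. Worst-case = [-80.000 - 2.196, -80.000 + 1.857] = [-82.196, -78.143]. RSS = √0.728820 = 0.854.

nominal=-80.000 wc=[-82.196,-78.143] rss=0.854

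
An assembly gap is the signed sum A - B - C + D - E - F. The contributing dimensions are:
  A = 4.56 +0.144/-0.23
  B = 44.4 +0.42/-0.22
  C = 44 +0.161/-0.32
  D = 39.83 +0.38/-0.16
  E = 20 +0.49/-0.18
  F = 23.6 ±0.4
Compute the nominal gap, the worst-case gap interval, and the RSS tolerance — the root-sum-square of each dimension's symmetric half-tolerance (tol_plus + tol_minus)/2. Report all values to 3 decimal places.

Stack each dimension's contribution:
  +A: nom +4.560 → Σnom=4.560; wc +0.144/-0.230 → slack +0.144/-0.230; half-tol=0.187, Σhalf²=0.034969
  -B: nom -44.400 → Σnom=-39.840; wc +0.220/-0.420 → slack +0.364/-0.650; half-tol=0.320, Σhalf²=0.137369
  -C: nom -44.000 → Σnom=-83.840; wc +0.320/-0.161 → slack +0.684/-0.811; half-tol=0.240, Σhalf²=0.195209
  +D: nom +39.830 → Σnom=-44.010; wc +0.380/-0.160 → slack +1.064/-0.971; half-tol=0.270, Σhalf²=0.268109
  -E: nom -20.000 → Σnom=-64.010; wc +0.180/-0.490 → slack +1.244/-1.461; half-tol=0.335, Σhalf²=0.380334
  -F: nom -23.600 → Σnom=-87.610; wc +0.400/-0.400 → slack +1.644/-1.861; half-tol=0.400, Σhalf²=0.540334
Nominal = -87.610. Worst-case = [-87.610 - 1.861, -87.610 + 1.644] = [-89.471, -85.966]. RSS = √0.540334 = 0.735.

nominal=-87.610 wc=[-89.471,-85.966] rss=0.735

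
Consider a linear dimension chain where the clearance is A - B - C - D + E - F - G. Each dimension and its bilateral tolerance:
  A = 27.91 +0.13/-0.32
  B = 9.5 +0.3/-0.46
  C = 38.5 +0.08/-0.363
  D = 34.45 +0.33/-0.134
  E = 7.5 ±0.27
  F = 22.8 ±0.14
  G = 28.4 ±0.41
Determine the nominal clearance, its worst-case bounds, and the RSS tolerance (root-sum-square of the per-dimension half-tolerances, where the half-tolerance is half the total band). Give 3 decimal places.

Stack each dimension's contribution:
  +A: nom +27.910 → Σnom=27.910; wc +0.130/-0.320 → slack +0.130/-0.320; half-tol=0.225, Σhalf²=0.050625
  -B: nom -9.500 → Σnom=18.410; wc +0.460/-0.300 → slack +0.590/-0.620; half-tol=0.380, Σhalf²=0.195025
  -C: nom -38.500 → Σnom=-20.090; wc +0.363/-0.080 → slack +0.953/-0.700; half-tol=0.222, Σhalf²=0.244087
  -D: nom -34.450 → Σnom=-54.540; wc +0.134/-0.330 → slack +1.087/-1.030; half-tol=0.232, Σhalf²=0.297911
  +E: nom +7.500 → Σnom=-47.040; wc +0.270/-0.270 → slack +1.357/-1.300; half-tol=0.270, Σhalf²=0.370811
  -F: nom -22.800 → Σnom=-69.840; wc +0.140/-0.140 → slack +1.497/-1.440; half-tol=0.140, Σhalf²=0.390411
  -G: nom -28.400 → Σnom=-98.240; wc +0.410/-0.410 → slack +1.907/-1.850; half-tol=0.410, Σhalf²=0.558511
Nominal = -98.240. Worst-case = [-98.240 - 1.850, -98.240 + 1.907] = [-100.090, -96.333]. RSS = √0.558511 = 0.747.

nominal=-98.240 wc=[-100.090,-96.333] rss=0.747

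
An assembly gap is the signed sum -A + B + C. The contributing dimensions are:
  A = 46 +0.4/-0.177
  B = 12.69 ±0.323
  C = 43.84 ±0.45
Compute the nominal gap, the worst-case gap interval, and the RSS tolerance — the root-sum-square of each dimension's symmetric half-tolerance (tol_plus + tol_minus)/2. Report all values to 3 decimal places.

Stack each dimension's contribution:
  -A: nom -46.000 → Σnom=-46.000; wc +0.177/-0.400 → slack +0.177/-0.400; half-tol=0.288, Σhalf²=0.083232
  +B: nom +12.690 → Σnom=-33.310; wc +0.323/-0.323 → slack +0.500/-0.723; half-tol=0.323, Σhalf²=0.187561
  +C: nom +43.840 → Σnom=10.530; wc +0.450/-0.450 → slack +0.950/-1.173; half-tol=0.450, Σhalf²=0.390061
Nominal = 10.530. Worst-case = [10.530 - 1.173, 10.530 + 0.950] = [9.357, 11.480]. RSS = √0.390061 = 0.625.

nominal=10.530 wc=[9.357,11.480] rss=0.625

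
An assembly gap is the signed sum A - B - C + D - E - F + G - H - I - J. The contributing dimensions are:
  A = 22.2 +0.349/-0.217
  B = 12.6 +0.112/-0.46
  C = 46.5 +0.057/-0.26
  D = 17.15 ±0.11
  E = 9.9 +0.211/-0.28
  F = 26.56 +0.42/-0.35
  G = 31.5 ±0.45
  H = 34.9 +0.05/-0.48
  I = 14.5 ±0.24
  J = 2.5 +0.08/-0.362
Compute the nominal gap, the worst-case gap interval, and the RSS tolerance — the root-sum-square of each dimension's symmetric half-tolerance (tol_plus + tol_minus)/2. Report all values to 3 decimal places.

nominal=-76.610 wc=[-78.557,-73.269] rss=0.887

Stack each dimension's contribution:
  +A: nom +22.200 → Σnom=22.200; wc +0.349/-0.217 → slack +0.349/-0.217; half-tol=0.283, Σhalf²=0.080089
  -B: nom -12.600 → Σnom=9.600; wc +0.460/-0.112 → slack +0.809/-0.329; half-tol=0.286, Σhalf²=0.161885
  -C: nom -46.500 → Σnom=-36.900; wc +0.260/-0.057 → slack +1.069/-0.386; half-tol=0.159, Σhalf²=0.187007
  +D: nom +17.150 → Σnom=-19.750; wc +0.110/-0.110 → slack +1.179/-0.496; half-tol=0.110, Σhalf²=0.199107
  -E: nom -9.900 → Σnom=-29.650; wc +0.280/-0.211 → slack +1.459/-0.707; half-tol=0.245, Σhalf²=0.259378
  -F: nom -26.560 → Σnom=-56.210; wc +0.350/-0.420 → slack +1.809/-1.127; half-tol=0.385, Σhalf²=0.407603
  +G: nom +31.500 → Σnom=-24.710; wc +0.450/-0.450 → slack +2.259/-1.577; half-tol=0.450, Σhalf²=0.610102
  -H: nom -34.900 → Σnom=-59.610; wc +0.480/-0.050 → slack +2.739/-1.627; half-tol=0.265, Σhalf²=0.680327
  -I: nom -14.500 → Σnom=-74.110; wc +0.240/-0.240 → slack +2.979/-1.867; half-tol=0.240, Σhalf²=0.737927
  -J: nom -2.500 → Σnom=-76.610; wc +0.362/-0.080 → slack +3.341/-1.947; half-tol=0.221, Σhalf²=0.786768
Nominal = -76.610. Worst-case = [-76.610 - 1.947, -76.610 + 3.341] = [-78.557, -73.269]. RSS = √0.786768 = 0.887.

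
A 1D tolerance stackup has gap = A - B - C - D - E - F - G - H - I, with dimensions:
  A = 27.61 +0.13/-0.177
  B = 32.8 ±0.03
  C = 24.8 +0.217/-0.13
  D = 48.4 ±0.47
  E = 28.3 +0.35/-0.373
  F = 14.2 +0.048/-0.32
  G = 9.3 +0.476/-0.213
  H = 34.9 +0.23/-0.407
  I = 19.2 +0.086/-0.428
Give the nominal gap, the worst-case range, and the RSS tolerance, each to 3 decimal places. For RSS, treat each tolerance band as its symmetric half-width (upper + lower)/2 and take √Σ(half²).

Stack each dimension's contribution:
  +A: nom +27.610 → Σnom=27.610; wc +0.130/-0.177 → slack +0.130/-0.177; half-tol=0.153, Σhalf²=0.023562
  -B: nom -32.800 → Σnom=-5.190; wc +0.030/-0.030 → slack +0.160/-0.207; half-tol=0.030, Σhalf²=0.024462
  -C: nom -24.800 → Σnom=-29.990; wc +0.130/-0.217 → slack +0.290/-0.424; half-tol=0.173, Σhalf²=0.054565
  -D: nom -48.400 → Σnom=-78.390; wc +0.470/-0.470 → slack +0.760/-0.894; half-tol=0.470, Σhalf²=0.275465
  -E: nom -28.300 → Σnom=-106.690; wc +0.373/-0.350 → slack +1.133/-1.244; half-tol=0.361, Σhalf²=0.406147
  -F: nom -14.200 → Σnom=-120.890; wc +0.320/-0.048 → slack +1.453/-1.292; half-tol=0.184, Σhalf²=0.440003
  -G: nom -9.300 → Σnom=-130.190; wc +0.213/-0.476 → slack +1.666/-1.768; half-tol=0.344, Σhalf²=0.558683
  -H: nom -34.900 → Σnom=-165.090; wc +0.407/-0.230 → slack +2.073/-1.998; half-tol=0.319, Σhalf²=0.660125
  -I: nom -19.200 → Σnom=-184.290; wc +0.428/-0.086 → slack +2.501/-2.084; half-tol=0.257, Σhalf²=0.726174
Nominal = -184.290. Worst-case = [-184.290 - 2.084, -184.290 + 2.501] = [-186.374, -181.789]. RSS = √0.726174 = 0.852.

nominal=-184.290 wc=[-186.374,-181.789] rss=0.852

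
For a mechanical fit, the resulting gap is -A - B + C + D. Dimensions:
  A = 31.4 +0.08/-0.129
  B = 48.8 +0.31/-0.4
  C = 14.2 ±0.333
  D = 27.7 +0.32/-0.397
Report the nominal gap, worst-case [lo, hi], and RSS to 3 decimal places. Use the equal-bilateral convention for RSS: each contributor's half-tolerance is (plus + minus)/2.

nominal=-38.300 wc=[-39.420,-37.118] rss=0.613

Stack each dimension's contribution:
  -A: nom -31.400 → Σnom=-31.400; wc +0.129/-0.080 → slack +0.129/-0.080; half-tol=0.105, Σhalf²=0.010920
  -B: nom -48.800 → Σnom=-80.200; wc +0.400/-0.310 → slack +0.529/-0.390; half-tol=0.355, Σhalf²=0.136945
  +C: nom +14.200 → Σnom=-66.000; wc +0.333/-0.333 → slack +0.862/-0.723; half-tol=0.333, Σhalf²=0.247834
  +D: nom +27.700 → Σnom=-38.300; wc +0.320/-0.397 → slack +1.182/-1.120; half-tol=0.359, Σhalf²=0.376357
Nominal = -38.300. Worst-case = [-38.300 - 1.120, -38.300 + 1.182] = [-39.420, -37.118]. RSS = √0.376357 = 0.613.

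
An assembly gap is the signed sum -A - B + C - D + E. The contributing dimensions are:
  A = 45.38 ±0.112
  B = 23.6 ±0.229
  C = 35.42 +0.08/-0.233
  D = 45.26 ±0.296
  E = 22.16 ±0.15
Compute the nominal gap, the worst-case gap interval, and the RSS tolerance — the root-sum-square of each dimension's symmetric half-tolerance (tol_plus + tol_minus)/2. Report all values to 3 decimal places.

Stack each dimension's contribution:
  -A: nom -45.380 → Σnom=-45.380; wc +0.112/-0.112 → slack +0.112/-0.112; half-tol=0.112, Σhalf²=0.012544
  -B: nom -23.600 → Σnom=-68.980; wc +0.229/-0.229 → slack +0.341/-0.341; half-tol=0.229, Σhalf²=0.064985
  +C: nom +35.420 → Σnom=-33.560; wc +0.080/-0.233 → slack +0.421/-0.574; half-tol=0.157, Σhalf²=0.089477
  -D: nom -45.260 → Σnom=-78.820; wc +0.296/-0.296 → slack +0.717/-0.870; half-tol=0.296, Σhalf²=0.177093
  +E: nom +22.160 → Σnom=-56.660; wc +0.150/-0.150 → slack +0.867/-1.020; half-tol=0.150, Σhalf²=0.199593
Nominal = -56.660. Worst-case = [-56.660 - 1.020, -56.660 + 0.867] = [-57.680, -55.793]. RSS = √0.199593 = 0.447.

nominal=-56.660 wc=[-57.680,-55.793] rss=0.447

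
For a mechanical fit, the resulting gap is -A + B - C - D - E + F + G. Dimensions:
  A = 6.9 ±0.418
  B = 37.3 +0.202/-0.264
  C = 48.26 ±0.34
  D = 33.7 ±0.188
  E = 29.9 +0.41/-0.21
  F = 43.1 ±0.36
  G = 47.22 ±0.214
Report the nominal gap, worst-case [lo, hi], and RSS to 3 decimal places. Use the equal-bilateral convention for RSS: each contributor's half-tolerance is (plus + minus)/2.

Stack each dimension's contribution:
  -A: nom -6.900 → Σnom=-6.900; wc +0.418/-0.418 → slack +0.418/-0.418; half-tol=0.418, Σhalf²=0.174724
  +B: nom +37.300 → Σnom=30.400; wc +0.202/-0.264 → slack +0.620/-0.682; half-tol=0.233, Σhalf²=0.229013
  -C: nom -48.260 → Σnom=-17.860; wc +0.340/-0.340 → slack +0.960/-1.022; half-tol=0.340, Σhalf²=0.344613
  -D: nom -33.700 → Σnom=-51.560; wc +0.188/-0.188 → slack +1.148/-1.210; half-tol=0.188, Σhalf²=0.379957
  -E: nom -29.900 → Σnom=-81.460; wc +0.210/-0.410 → slack +1.358/-1.620; half-tol=0.310, Σhalf²=0.476057
  +F: nom +43.100 → Σnom=-38.360; wc +0.360/-0.360 → slack +1.718/-1.980; half-tol=0.360, Σhalf²=0.605657
  +G: nom +47.220 → Σnom=8.860; wc +0.214/-0.214 → slack +1.932/-2.194; half-tol=0.214, Σhalf²=0.651453
Nominal = 8.860. Worst-case = [8.860 - 2.194, 8.860 + 1.932] = [6.666, 10.792]. RSS = √0.651453 = 0.807.

nominal=8.860 wc=[6.666,10.792] rss=0.807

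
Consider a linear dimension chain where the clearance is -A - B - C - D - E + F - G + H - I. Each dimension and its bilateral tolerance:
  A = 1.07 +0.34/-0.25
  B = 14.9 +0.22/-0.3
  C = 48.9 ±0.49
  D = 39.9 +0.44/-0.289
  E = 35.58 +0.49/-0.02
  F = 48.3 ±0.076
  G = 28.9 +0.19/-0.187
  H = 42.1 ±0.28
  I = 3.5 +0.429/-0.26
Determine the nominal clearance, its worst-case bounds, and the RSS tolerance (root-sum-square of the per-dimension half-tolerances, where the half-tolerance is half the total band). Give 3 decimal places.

Stack each dimension's contribution:
  -A: nom -1.070 → Σnom=-1.070; wc +0.250/-0.340 → slack +0.250/-0.340; half-tol=0.295, Σhalf²=0.087025
  -B: nom -14.900 → Σnom=-15.970; wc +0.300/-0.220 → slack +0.550/-0.560; half-tol=0.260, Σhalf²=0.154625
  -C: nom -48.900 → Σnom=-64.870; wc +0.490/-0.490 → slack +1.040/-1.050; half-tol=0.490, Σhalf²=0.394725
  -D: nom -39.900 → Σnom=-104.770; wc +0.289/-0.440 → slack +1.329/-1.490; half-tol=0.364, Σhalf²=0.527585
  -E: nom -35.580 → Σnom=-140.350; wc +0.020/-0.490 → slack +1.349/-1.980; half-tol=0.255, Σhalf²=0.592610
  +F: nom +48.300 → Σnom=-92.050; wc +0.076/-0.076 → slack +1.425/-2.056; half-tol=0.076, Σhalf²=0.598386
  -G: nom -28.900 → Σnom=-120.950; wc +0.187/-0.190 → slack +1.612/-2.246; half-tol=0.189, Σhalf²=0.633919
  +H: nom +42.100 → Σnom=-78.850; wc +0.280/-0.280 → slack +1.892/-2.526; half-tol=0.280, Σhalf²=0.712319
  -I: nom -3.500 → Σnom=-82.350; wc +0.260/-0.429 → slack +2.152/-2.955; half-tol=0.345, Σhalf²=0.830999
Nominal = -82.350. Worst-case = [-82.350 - 2.955, -82.350 + 2.152] = [-85.305, -80.198]. RSS = √0.830999 = 0.912.

nominal=-82.350 wc=[-85.305,-80.198] rss=0.912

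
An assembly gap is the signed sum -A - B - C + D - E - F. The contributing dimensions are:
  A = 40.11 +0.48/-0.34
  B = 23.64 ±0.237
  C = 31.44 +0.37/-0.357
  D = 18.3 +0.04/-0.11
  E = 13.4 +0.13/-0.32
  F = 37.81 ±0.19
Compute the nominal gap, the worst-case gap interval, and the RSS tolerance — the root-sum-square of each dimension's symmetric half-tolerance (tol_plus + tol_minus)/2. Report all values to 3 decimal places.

Stack each dimension's contribution:
  -A: nom -40.110 → Σnom=-40.110; wc +0.340/-0.480 → slack +0.340/-0.480; half-tol=0.410, Σhalf²=0.168100
  -B: nom -23.640 → Σnom=-63.750; wc +0.237/-0.237 → slack +0.577/-0.717; half-tol=0.237, Σhalf²=0.224269
  -C: nom -31.440 → Σnom=-95.190; wc +0.357/-0.370 → slack +0.934/-1.087; half-tol=0.363, Σhalf²=0.356401
  +D: nom +18.300 → Σnom=-76.890; wc +0.040/-0.110 → slack +0.974/-1.197; half-tol=0.075, Σhalf²=0.362026
  -E: nom -13.400 → Σnom=-90.290; wc +0.320/-0.130 → slack +1.294/-1.327; half-tol=0.225, Σhalf²=0.412651
  -F: nom -37.810 → Σnom=-128.100; wc +0.190/-0.190 → slack +1.484/-1.517; half-tol=0.190, Σhalf²=0.448751
Nominal = -128.100. Worst-case = [-128.100 - 1.517, -128.100 + 1.484] = [-129.617, -126.616]. RSS = √0.448751 = 0.670.

nominal=-128.100 wc=[-129.617,-126.616] rss=0.670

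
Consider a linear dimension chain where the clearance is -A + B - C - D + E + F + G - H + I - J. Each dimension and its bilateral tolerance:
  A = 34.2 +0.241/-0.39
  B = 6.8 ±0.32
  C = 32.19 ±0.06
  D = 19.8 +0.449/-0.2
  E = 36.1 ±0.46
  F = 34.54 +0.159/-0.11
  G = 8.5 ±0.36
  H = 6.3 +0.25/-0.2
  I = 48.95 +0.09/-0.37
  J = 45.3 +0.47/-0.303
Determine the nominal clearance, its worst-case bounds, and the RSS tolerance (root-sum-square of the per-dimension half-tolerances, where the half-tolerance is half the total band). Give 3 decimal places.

Stack each dimension's contribution:
  -A: nom -34.200 → Σnom=-34.200; wc +0.390/-0.241 → slack +0.390/-0.241; half-tol=0.316, Σhalf²=0.099540
  +B: nom +6.800 → Σnom=-27.400; wc +0.320/-0.320 → slack +0.710/-0.561; half-tol=0.320, Σhalf²=0.201940
  -C: nom -32.190 → Σnom=-59.590; wc +0.060/-0.060 → slack +0.770/-0.621; half-tol=0.060, Σhalf²=0.205540
  -D: nom -19.800 → Σnom=-79.390; wc +0.200/-0.449 → slack +0.970/-1.070; half-tol=0.325, Σhalf²=0.310840
  +E: nom +36.100 → Σnom=-43.290; wc +0.460/-0.460 → slack +1.430/-1.530; half-tol=0.460, Σhalf²=0.522440
  +F: nom +34.540 → Σnom=-8.750; wc +0.159/-0.110 → slack +1.589/-1.640; half-tol=0.135, Σhalf²=0.540531
  +G: nom +8.500 → Σnom=-0.250; wc +0.360/-0.360 → slack +1.949/-2.000; half-tol=0.360, Σhalf²=0.670131
  -H: nom -6.300 → Σnom=-6.550; wc +0.200/-0.250 → slack +2.149/-2.250; half-tol=0.225, Σhalf²=0.720756
  +I: nom +48.950 → Σnom=42.400; wc +0.090/-0.370 → slack +2.239/-2.620; half-tol=0.230, Σhalf²=0.773656
  -J: nom -45.300 → Σnom=-2.900; wc +0.303/-0.470 → slack +2.542/-3.090; half-tol=0.386, Σhalf²=0.923038
Nominal = -2.900. Worst-case = [-2.900 - 3.090, -2.900 + 2.542] = [-5.990, -0.358]. RSS = √0.923038 = 0.961.

nominal=-2.900 wc=[-5.990,-0.358] rss=0.961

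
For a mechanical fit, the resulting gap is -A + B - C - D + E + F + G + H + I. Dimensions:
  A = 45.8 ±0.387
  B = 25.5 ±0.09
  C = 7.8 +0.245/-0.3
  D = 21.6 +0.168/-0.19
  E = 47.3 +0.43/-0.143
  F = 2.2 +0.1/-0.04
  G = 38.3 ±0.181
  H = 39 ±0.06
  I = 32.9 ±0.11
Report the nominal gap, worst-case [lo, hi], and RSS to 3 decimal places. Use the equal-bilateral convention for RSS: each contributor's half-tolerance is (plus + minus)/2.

nominal=110.000 wc=[108.576,111.848] rss=0.632

Stack each dimension's contribution:
  -A: nom -45.800 → Σnom=-45.800; wc +0.387/-0.387 → slack +0.387/-0.387; half-tol=0.387, Σhalf²=0.149769
  +B: nom +25.500 → Σnom=-20.300; wc +0.090/-0.090 → slack +0.477/-0.477; half-tol=0.090, Σhalf²=0.157869
  -C: nom -7.800 → Σnom=-28.100; wc +0.300/-0.245 → slack +0.777/-0.722; half-tol=0.272, Σhalf²=0.232125
  -D: nom -21.600 → Σnom=-49.700; wc +0.190/-0.168 → slack +0.967/-0.890; half-tol=0.179, Σhalf²=0.264166
  +E: nom +47.300 → Σnom=-2.400; wc +0.430/-0.143 → slack +1.397/-1.033; half-tol=0.286, Σhalf²=0.346248
  +F: nom +2.200 → Σnom=-0.200; wc +0.100/-0.040 → slack +1.497/-1.073; half-tol=0.070, Σhalf²=0.351148
  +G: nom +38.300 → Σnom=38.100; wc +0.181/-0.181 → slack +1.678/-1.254; half-tol=0.181, Σhalf²=0.383909
  +H: nom +39.000 → Σnom=77.100; wc +0.060/-0.060 → slack +1.738/-1.314; half-tol=0.060, Σhalf²=0.387509
  +I: nom +32.900 → Σnom=110.000; wc +0.110/-0.110 → slack +1.848/-1.424; half-tol=0.110, Σhalf²=0.399609
Nominal = 110.000. Worst-case = [110.000 - 1.424, 110.000 + 1.848] = [108.576, 111.848]. RSS = √0.399609 = 0.632.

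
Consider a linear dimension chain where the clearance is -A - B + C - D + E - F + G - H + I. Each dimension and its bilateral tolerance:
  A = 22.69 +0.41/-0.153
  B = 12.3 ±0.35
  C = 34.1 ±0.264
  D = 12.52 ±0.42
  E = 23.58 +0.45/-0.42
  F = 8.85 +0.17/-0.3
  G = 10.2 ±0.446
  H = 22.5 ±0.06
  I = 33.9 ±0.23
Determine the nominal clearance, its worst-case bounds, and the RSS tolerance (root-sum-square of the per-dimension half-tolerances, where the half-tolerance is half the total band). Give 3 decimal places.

nominal=22.920 wc=[20.150,25.593] rss=0.974

Stack each dimension's contribution:
  -A: nom -22.690 → Σnom=-22.690; wc +0.153/-0.410 → slack +0.153/-0.410; half-tol=0.281, Σhalf²=0.079242
  -B: nom -12.300 → Σnom=-34.990; wc +0.350/-0.350 → slack +0.503/-0.760; half-tol=0.350, Σhalf²=0.201742
  +C: nom +34.100 → Σnom=-0.890; wc +0.264/-0.264 → slack +0.767/-1.024; half-tol=0.264, Σhalf²=0.271438
  -D: nom -12.520 → Σnom=-13.410; wc +0.420/-0.420 → slack +1.187/-1.444; half-tol=0.420, Σhalf²=0.447838
  +E: nom +23.580 → Σnom=10.170; wc +0.450/-0.420 → slack +1.637/-1.864; half-tol=0.435, Σhalf²=0.637063
  -F: nom -8.850 → Σnom=1.320; wc +0.300/-0.170 → slack +1.937/-2.034; half-tol=0.235, Σhalf²=0.692288
  +G: nom +10.200 → Σnom=11.520; wc +0.446/-0.446 → slack +2.383/-2.480; half-tol=0.446, Σhalf²=0.891204
  -H: nom -22.500 → Σnom=-10.980; wc +0.060/-0.060 → slack +2.443/-2.540; half-tol=0.060, Σhalf²=0.894804
  +I: nom +33.900 → Σnom=22.920; wc +0.230/-0.230 → slack +2.673/-2.770; half-tol=0.230, Σhalf²=0.947704
Nominal = 22.920. Worst-case = [22.920 - 2.770, 22.920 + 2.673] = [20.150, 25.593]. RSS = √0.947704 = 0.974.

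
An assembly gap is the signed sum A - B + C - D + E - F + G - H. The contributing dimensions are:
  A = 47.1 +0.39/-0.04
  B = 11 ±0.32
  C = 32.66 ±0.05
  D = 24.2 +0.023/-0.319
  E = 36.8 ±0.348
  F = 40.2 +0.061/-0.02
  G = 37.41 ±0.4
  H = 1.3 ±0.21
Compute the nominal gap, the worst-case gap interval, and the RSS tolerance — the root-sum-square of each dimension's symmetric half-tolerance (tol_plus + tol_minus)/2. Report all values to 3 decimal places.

nominal=77.270 wc=[75.818,79.327] rss=0.712

Stack each dimension's contribution:
  +A: nom +47.100 → Σnom=47.100; wc +0.390/-0.040 → slack +0.390/-0.040; half-tol=0.215, Σhalf²=0.046225
  -B: nom -11.000 → Σnom=36.100; wc +0.320/-0.320 → slack +0.710/-0.360; half-tol=0.320, Σhalf²=0.148625
  +C: nom +32.660 → Σnom=68.760; wc +0.050/-0.050 → slack +0.760/-0.410; half-tol=0.050, Σhalf²=0.151125
  -D: nom -24.200 → Σnom=44.560; wc +0.319/-0.023 → slack +1.079/-0.433; half-tol=0.171, Σhalf²=0.180366
  +E: nom +36.800 → Σnom=81.360; wc +0.348/-0.348 → slack +1.427/-0.781; half-tol=0.348, Σhalf²=0.301470
  -F: nom -40.200 → Σnom=41.160; wc +0.020/-0.061 → slack +1.447/-0.842; half-tol=0.041, Σhalf²=0.303110
  +G: nom +37.410 → Σnom=78.570; wc +0.400/-0.400 → slack +1.847/-1.242; half-tol=0.400, Σhalf²=0.463110
  -H: nom -1.300 → Σnom=77.270; wc +0.210/-0.210 → slack +2.057/-1.452; half-tol=0.210, Σhalf²=0.507210
Nominal = 77.270. Worst-case = [77.270 - 1.452, 77.270 + 2.057] = [75.818, 79.327]. RSS = √0.507210 = 0.712.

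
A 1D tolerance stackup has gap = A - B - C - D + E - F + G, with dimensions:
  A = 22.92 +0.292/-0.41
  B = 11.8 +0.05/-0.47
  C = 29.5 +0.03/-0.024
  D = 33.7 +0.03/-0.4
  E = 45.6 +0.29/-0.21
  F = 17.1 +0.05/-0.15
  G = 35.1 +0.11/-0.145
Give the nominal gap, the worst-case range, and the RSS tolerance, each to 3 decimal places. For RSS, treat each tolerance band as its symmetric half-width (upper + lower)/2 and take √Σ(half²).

Stack each dimension's contribution:
  +A: nom +22.920 → Σnom=22.920; wc +0.292/-0.410 → slack +0.292/-0.410; half-tol=0.351, Σhalf²=0.123201
  -B: nom -11.800 → Σnom=11.120; wc +0.470/-0.050 → slack +0.762/-0.460; half-tol=0.260, Σhalf²=0.190801
  -C: nom -29.500 → Σnom=-18.380; wc +0.024/-0.030 → slack +0.786/-0.490; half-tol=0.027, Σhalf²=0.191530
  -D: nom -33.700 → Σnom=-52.080; wc +0.400/-0.030 → slack +1.186/-0.520; half-tol=0.215, Σhalf²=0.237755
  +E: nom +45.600 → Σnom=-6.480; wc +0.290/-0.210 → slack +1.476/-0.730; half-tol=0.250, Σhalf²=0.300255
  -F: nom -17.100 → Σnom=-23.580; wc +0.150/-0.050 → slack +1.626/-0.780; half-tol=0.100, Σhalf²=0.310255
  +G: nom +35.100 → Σnom=11.520; wc +0.110/-0.145 → slack +1.736/-0.925; half-tol=0.128, Σhalf²=0.326511
Nominal = 11.520. Worst-case = [11.520 - 0.925, 11.520 + 1.736] = [10.595, 13.256]. RSS = √0.326511 = 0.571.

nominal=11.520 wc=[10.595,13.256] rss=0.571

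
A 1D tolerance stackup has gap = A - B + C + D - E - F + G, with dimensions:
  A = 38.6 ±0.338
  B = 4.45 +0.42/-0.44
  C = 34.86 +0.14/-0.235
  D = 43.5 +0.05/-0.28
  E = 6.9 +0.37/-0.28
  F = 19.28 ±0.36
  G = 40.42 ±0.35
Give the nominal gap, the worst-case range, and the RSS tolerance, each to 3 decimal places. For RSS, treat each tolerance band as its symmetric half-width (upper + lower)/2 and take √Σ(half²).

nominal=126.750 wc=[124.397,128.708] rss=0.848

Stack each dimension's contribution:
  +A: nom +38.600 → Σnom=38.600; wc +0.338/-0.338 → slack +0.338/-0.338; half-tol=0.338, Σhalf²=0.114244
  -B: nom -4.450 → Σnom=34.150; wc +0.440/-0.420 → slack +0.778/-0.758; half-tol=0.430, Σhalf²=0.299144
  +C: nom +34.860 → Σnom=69.010; wc +0.140/-0.235 → slack +0.918/-0.993; half-tol=0.188, Σhalf²=0.334300
  +D: nom +43.500 → Σnom=112.510; wc +0.050/-0.280 → slack +0.968/-1.273; half-tol=0.165, Σhalf²=0.361525
  -E: nom -6.900 → Σnom=105.610; wc +0.280/-0.370 → slack +1.248/-1.643; half-tol=0.325, Σhalf²=0.467150
  -F: nom -19.280 → Σnom=86.330; wc +0.360/-0.360 → slack +1.608/-2.003; half-tol=0.360, Σhalf²=0.596750
  +G: nom +40.420 → Σnom=126.750; wc +0.350/-0.350 → slack +1.958/-2.353; half-tol=0.350, Σhalf²=0.719250
Nominal = 126.750. Worst-case = [126.750 - 2.353, 126.750 + 1.958] = [124.397, 128.708]. RSS = √0.719250 = 0.848.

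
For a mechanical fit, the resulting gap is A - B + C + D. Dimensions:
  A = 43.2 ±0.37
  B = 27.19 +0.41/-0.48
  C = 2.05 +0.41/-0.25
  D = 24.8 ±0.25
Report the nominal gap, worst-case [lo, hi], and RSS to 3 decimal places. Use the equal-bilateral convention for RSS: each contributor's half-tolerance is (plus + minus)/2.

nominal=42.860 wc=[41.580,44.370] rss=0.712

Stack each dimension's contribution:
  +A: nom +43.200 → Σnom=43.200; wc +0.370/-0.370 → slack +0.370/-0.370; half-tol=0.370, Σhalf²=0.136900
  -B: nom -27.190 → Σnom=16.010; wc +0.480/-0.410 → slack +0.850/-0.780; half-tol=0.445, Σhalf²=0.334925
  +C: nom +2.050 → Σnom=18.060; wc +0.410/-0.250 → slack +1.260/-1.030; half-tol=0.330, Σhalf²=0.443825
  +D: nom +24.800 → Σnom=42.860; wc +0.250/-0.250 → slack +1.510/-1.280; half-tol=0.250, Σhalf²=0.506325
Nominal = 42.860. Worst-case = [42.860 - 1.280, 42.860 + 1.510] = [41.580, 44.370]. RSS = √0.506325 = 0.712.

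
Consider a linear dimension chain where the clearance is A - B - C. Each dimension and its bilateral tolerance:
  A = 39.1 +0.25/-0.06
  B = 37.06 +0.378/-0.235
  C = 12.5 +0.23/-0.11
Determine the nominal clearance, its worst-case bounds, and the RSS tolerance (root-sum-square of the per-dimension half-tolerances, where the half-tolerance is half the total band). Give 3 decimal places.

Stack each dimension's contribution:
  +A: nom +39.100 → Σnom=39.100; wc +0.250/-0.060 → slack +0.250/-0.060; half-tol=0.155, Σhalf²=0.024025
  -B: nom -37.060 → Σnom=2.040; wc +0.235/-0.378 → slack +0.485/-0.438; half-tol=0.306, Σhalf²=0.117967
  -C: nom -12.500 → Σnom=-10.460; wc +0.110/-0.230 → slack +0.595/-0.668; half-tol=0.170, Σhalf²=0.146867
Nominal = -10.460. Worst-case = [-10.460 - 0.668, -10.460 + 0.595] = [-11.128, -9.865]. RSS = √0.146867 = 0.383.

nominal=-10.460 wc=[-11.128,-9.865] rss=0.383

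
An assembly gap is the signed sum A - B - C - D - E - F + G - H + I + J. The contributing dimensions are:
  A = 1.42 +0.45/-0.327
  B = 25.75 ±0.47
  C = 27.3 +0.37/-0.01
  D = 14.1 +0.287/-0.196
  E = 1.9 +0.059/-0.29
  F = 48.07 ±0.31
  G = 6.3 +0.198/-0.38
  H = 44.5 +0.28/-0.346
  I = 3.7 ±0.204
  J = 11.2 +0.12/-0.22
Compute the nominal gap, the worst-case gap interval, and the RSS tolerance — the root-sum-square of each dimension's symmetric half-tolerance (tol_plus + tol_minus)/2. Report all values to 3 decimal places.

nominal=-139.000 wc=[-141.907,-136.406] rss=0.919

Stack each dimension's contribution:
  +A: nom +1.420 → Σnom=1.420; wc +0.450/-0.327 → slack +0.450/-0.327; half-tol=0.389, Σhalf²=0.150932
  -B: nom -25.750 → Σnom=-24.330; wc +0.470/-0.470 → slack +0.920/-0.797; half-tol=0.470, Σhalf²=0.371832
  -C: nom -27.300 → Σnom=-51.630; wc +0.010/-0.370 → slack +0.930/-1.167; half-tol=0.190, Σhalf²=0.407932
  -D: nom -14.100 → Σnom=-65.730; wc +0.196/-0.287 → slack +1.126/-1.454; half-tol=0.241, Σhalf²=0.466255
  -E: nom -1.900 → Σnom=-67.630; wc +0.290/-0.059 → slack +1.416/-1.513; half-tol=0.174, Σhalf²=0.496705
  -F: nom -48.070 → Σnom=-115.700; wc +0.310/-0.310 → slack +1.726/-1.823; half-tol=0.310, Σhalf²=0.592805
  +G: nom +6.300 → Σnom=-109.400; wc +0.198/-0.380 → slack +1.924/-2.203; half-tol=0.289, Σhalf²=0.676326
  -H: nom -44.500 → Σnom=-153.900; wc +0.346/-0.280 → slack +2.270/-2.483; half-tol=0.313, Σhalf²=0.774295
  +I: nom +3.700 → Σnom=-150.200; wc +0.204/-0.204 → slack +2.474/-2.687; half-tol=0.204, Σhalf²=0.815911
  +J: nom +11.200 → Σnom=-139.000; wc +0.120/-0.220 → slack +2.594/-2.907; half-tol=0.170, Σhalf²=0.844811
Nominal = -139.000. Worst-case = [-139.000 - 2.907, -139.000 + 2.594] = [-141.907, -136.406]. RSS = √0.844811 = 0.919.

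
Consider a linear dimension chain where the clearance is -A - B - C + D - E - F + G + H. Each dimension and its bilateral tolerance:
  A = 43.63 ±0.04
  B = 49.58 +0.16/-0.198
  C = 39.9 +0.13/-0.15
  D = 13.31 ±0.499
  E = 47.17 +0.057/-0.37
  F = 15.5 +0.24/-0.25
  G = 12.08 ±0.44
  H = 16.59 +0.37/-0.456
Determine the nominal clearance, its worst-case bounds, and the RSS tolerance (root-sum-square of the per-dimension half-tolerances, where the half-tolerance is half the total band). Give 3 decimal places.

Stack each dimension's contribution:
  -A: nom -43.630 → Σnom=-43.630; wc +0.040/-0.040 → slack +0.040/-0.040; half-tol=0.040, Σhalf²=0.001600
  -B: nom -49.580 → Σnom=-93.210; wc +0.198/-0.160 → slack +0.238/-0.200; half-tol=0.179, Σhalf²=0.033641
  -C: nom -39.900 → Σnom=-133.110; wc +0.150/-0.130 → slack +0.388/-0.330; half-tol=0.140, Σhalf²=0.053241
  +D: nom +13.310 → Σnom=-119.800; wc +0.499/-0.499 → slack +0.887/-0.829; half-tol=0.499, Σhalf²=0.302242
  -E: nom -47.170 → Σnom=-166.970; wc +0.370/-0.057 → slack +1.257/-0.886; half-tol=0.213, Σhalf²=0.347824
  -F: nom -15.500 → Σnom=-182.470; wc +0.250/-0.240 → slack +1.507/-1.126; half-tol=0.245, Σhalf²=0.407849
  +G: nom +12.080 → Σnom=-170.390; wc +0.440/-0.440 → slack +1.947/-1.566; half-tol=0.440, Σhalf²=0.601449
  +H: nom +16.590 → Σnom=-153.800; wc +0.370/-0.456 → slack +2.317/-2.022; half-tol=0.413, Σhalf²=0.772018
Nominal = -153.800. Worst-case = [-153.800 - 2.022, -153.800 + 2.317] = [-155.822, -151.483]. RSS = √0.772018 = 0.879.

nominal=-153.800 wc=[-155.822,-151.483] rss=0.879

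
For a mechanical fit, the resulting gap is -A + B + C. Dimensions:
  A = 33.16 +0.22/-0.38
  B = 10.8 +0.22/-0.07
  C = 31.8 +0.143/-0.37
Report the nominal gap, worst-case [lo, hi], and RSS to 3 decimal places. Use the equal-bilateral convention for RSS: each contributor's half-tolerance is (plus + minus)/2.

Stack each dimension's contribution:
  -A: nom -33.160 → Σnom=-33.160; wc +0.380/-0.220 → slack +0.380/-0.220; half-tol=0.300, Σhalf²=0.090000
  +B: nom +10.800 → Σnom=-22.360; wc +0.220/-0.070 → slack +0.600/-0.290; half-tol=0.145, Σhalf²=0.111025
  +C: nom +31.800 → Σnom=9.440; wc +0.143/-0.370 → slack +0.743/-0.660; half-tol=0.257, Σhalf²=0.176817
Nominal = 9.440. Worst-case = [9.440 - 0.660, 9.440 + 0.743] = [8.780, 10.183]. RSS = √0.176817 = 0.420.

nominal=9.440 wc=[8.780,10.183] rss=0.420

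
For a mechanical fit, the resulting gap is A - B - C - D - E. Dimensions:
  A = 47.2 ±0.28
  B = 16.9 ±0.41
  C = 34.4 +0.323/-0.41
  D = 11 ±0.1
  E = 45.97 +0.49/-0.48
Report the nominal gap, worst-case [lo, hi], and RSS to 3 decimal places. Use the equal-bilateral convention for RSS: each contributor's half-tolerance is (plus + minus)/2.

Stack each dimension's contribution:
  +A: nom +47.200 → Σnom=47.200; wc +0.280/-0.280 → slack +0.280/-0.280; half-tol=0.280, Σhalf²=0.078400
  -B: nom -16.900 → Σnom=30.300; wc +0.410/-0.410 → slack +0.690/-0.690; half-tol=0.410, Σhalf²=0.246500
  -C: nom -34.400 → Σnom=-4.100; wc +0.410/-0.323 → slack +1.100/-1.013; half-tol=0.366, Σhalf²=0.380822
  -D: nom -11.000 → Σnom=-15.100; wc +0.100/-0.100 → slack +1.200/-1.113; half-tol=0.100, Σhalf²=0.390822
  -E: nom -45.970 → Σnom=-61.070; wc +0.480/-0.490 → slack +1.680/-1.603; half-tol=0.485, Σhalf²=0.626047
Nominal = -61.070. Worst-case = [-61.070 - 1.603, -61.070 + 1.680] = [-62.673, -59.390]. RSS = √0.626047 = 0.791.

nominal=-61.070 wc=[-62.673,-59.390] rss=0.791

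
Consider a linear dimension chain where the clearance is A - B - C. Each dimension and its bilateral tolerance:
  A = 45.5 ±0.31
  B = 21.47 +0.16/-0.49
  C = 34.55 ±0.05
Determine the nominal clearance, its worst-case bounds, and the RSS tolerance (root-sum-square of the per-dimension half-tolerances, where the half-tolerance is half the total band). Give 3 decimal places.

nominal=-10.520 wc=[-11.040,-9.670] rss=0.452

Stack each dimension's contribution:
  +A: nom +45.500 → Σnom=45.500; wc +0.310/-0.310 → slack +0.310/-0.310; half-tol=0.310, Σhalf²=0.096100
  -B: nom -21.470 → Σnom=24.030; wc +0.490/-0.160 → slack +0.800/-0.470; half-tol=0.325, Σhalf²=0.201725
  -C: nom -34.550 → Σnom=-10.520; wc +0.050/-0.050 → slack +0.850/-0.520; half-tol=0.050, Σhalf²=0.204225
Nominal = -10.520. Worst-case = [-10.520 - 0.520, -10.520 + 0.850] = [-11.040, -9.670]. RSS = √0.204225 = 0.452.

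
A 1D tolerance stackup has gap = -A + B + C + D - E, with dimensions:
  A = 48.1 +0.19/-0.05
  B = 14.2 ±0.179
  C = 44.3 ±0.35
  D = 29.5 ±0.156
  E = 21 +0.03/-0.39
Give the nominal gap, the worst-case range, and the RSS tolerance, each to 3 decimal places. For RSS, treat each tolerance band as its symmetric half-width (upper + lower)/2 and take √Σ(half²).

nominal=18.900 wc=[17.995,20.025] rss=0.487

Stack each dimension's contribution:
  -A: nom -48.100 → Σnom=-48.100; wc +0.050/-0.190 → slack +0.050/-0.190; half-tol=0.120, Σhalf²=0.014400
  +B: nom +14.200 → Σnom=-33.900; wc +0.179/-0.179 → slack +0.229/-0.369; half-tol=0.179, Σhalf²=0.046441
  +C: nom +44.300 → Σnom=10.400; wc +0.350/-0.350 → slack +0.579/-0.719; half-tol=0.350, Σhalf²=0.168941
  +D: nom +29.500 → Σnom=39.900; wc +0.156/-0.156 → slack +0.735/-0.875; half-tol=0.156, Σhalf²=0.193277
  -E: nom -21.000 → Σnom=18.900; wc +0.390/-0.030 → slack +1.125/-0.905; half-tol=0.210, Σhalf²=0.237377
Nominal = 18.900. Worst-case = [18.900 - 0.905, 18.900 + 1.125] = [17.995, 20.025]. RSS = √0.237377 = 0.487.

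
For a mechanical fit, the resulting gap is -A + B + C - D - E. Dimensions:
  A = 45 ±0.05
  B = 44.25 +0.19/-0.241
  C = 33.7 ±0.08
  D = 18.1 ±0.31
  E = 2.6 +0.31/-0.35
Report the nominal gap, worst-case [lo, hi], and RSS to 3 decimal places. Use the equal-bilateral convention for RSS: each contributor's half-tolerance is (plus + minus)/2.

nominal=12.250 wc=[11.259,13.230] rss=0.510

Stack each dimension's contribution:
  -A: nom -45.000 → Σnom=-45.000; wc +0.050/-0.050 → slack +0.050/-0.050; half-tol=0.050, Σhalf²=0.002500
  +B: nom +44.250 → Σnom=-0.750; wc +0.190/-0.241 → slack +0.240/-0.291; half-tol=0.215, Σhalf²=0.048940
  +C: nom +33.700 → Σnom=32.950; wc +0.080/-0.080 → slack +0.320/-0.371; half-tol=0.080, Σhalf²=0.055340
  -D: nom -18.100 → Σnom=14.850; wc +0.310/-0.310 → slack +0.630/-0.681; half-tol=0.310, Σhalf²=0.151440
  -E: nom -2.600 → Σnom=12.250; wc +0.350/-0.310 → slack +0.980/-0.991; half-tol=0.330, Σhalf²=0.260340
Nominal = 12.250. Worst-case = [12.250 - 0.991, 12.250 + 0.980] = [11.259, 13.230]. RSS = √0.260340 = 0.510.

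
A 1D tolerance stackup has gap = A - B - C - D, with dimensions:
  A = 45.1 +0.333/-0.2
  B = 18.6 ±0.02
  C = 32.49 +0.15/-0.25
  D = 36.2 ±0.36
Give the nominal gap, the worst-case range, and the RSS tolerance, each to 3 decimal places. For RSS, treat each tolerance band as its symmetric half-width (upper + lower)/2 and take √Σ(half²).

nominal=-42.190 wc=[-42.920,-41.227] rss=0.491

Stack each dimension's contribution:
  +A: nom +45.100 → Σnom=45.100; wc +0.333/-0.200 → slack +0.333/-0.200; half-tol=0.267, Σhalf²=0.071022
  -B: nom -18.600 → Σnom=26.500; wc +0.020/-0.020 → slack +0.353/-0.220; half-tol=0.020, Σhalf²=0.071422
  -C: nom -32.490 → Σnom=-5.990; wc +0.250/-0.150 → slack +0.603/-0.370; half-tol=0.200, Σhalf²=0.111422
  -D: nom -36.200 → Σnom=-42.190; wc +0.360/-0.360 → slack +0.963/-0.730; half-tol=0.360, Σhalf²=0.241022
Nominal = -42.190. Worst-case = [-42.190 - 0.730, -42.190 + 0.963] = [-42.920, -41.227]. RSS = √0.241022 = 0.491.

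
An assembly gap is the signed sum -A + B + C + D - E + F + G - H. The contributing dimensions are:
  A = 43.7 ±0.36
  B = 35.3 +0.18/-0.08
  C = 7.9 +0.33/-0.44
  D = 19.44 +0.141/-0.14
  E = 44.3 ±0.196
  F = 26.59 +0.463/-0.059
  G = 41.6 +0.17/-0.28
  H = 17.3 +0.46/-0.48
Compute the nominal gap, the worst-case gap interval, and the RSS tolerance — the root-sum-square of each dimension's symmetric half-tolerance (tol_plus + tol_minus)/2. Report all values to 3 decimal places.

Stack each dimension's contribution:
  -A: nom -43.700 → Σnom=-43.700; wc +0.360/-0.360 → slack +0.360/-0.360; half-tol=0.360, Σhalf²=0.129600
  +B: nom +35.300 → Σnom=-8.400; wc +0.180/-0.080 → slack +0.540/-0.440; half-tol=0.130, Σhalf²=0.146500
  +C: nom +7.900 → Σnom=-0.500; wc +0.330/-0.440 → slack +0.870/-0.880; half-tol=0.385, Σhalf²=0.294725
  +D: nom +19.440 → Σnom=18.940; wc +0.141/-0.140 → slack +1.011/-1.020; half-tol=0.141, Σhalf²=0.314465
  -E: nom -44.300 → Σnom=-25.360; wc +0.196/-0.196 → slack +1.207/-1.216; half-tol=0.196, Σhalf²=0.352881
  +F: nom +26.590 → Σnom=1.230; wc +0.463/-0.059 → slack +1.670/-1.275; half-tol=0.261, Σhalf²=0.421002
  +G: nom +41.600 → Σnom=42.830; wc +0.170/-0.280 → slack +1.840/-1.555; half-tol=0.225, Σhalf²=0.471627
  -H: nom -17.300 → Σnom=25.530; wc +0.480/-0.460 → slack +2.320/-2.015; half-tol=0.470, Σhalf²=0.692527
Nominal = 25.530. Worst-case = [25.530 - 2.015, 25.530 + 2.320] = [23.515, 27.850]. RSS = √0.692527 = 0.832.

nominal=25.530 wc=[23.515,27.850] rss=0.832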